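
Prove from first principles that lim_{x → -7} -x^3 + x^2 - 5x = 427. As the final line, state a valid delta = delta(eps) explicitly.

delta = min(1, eps/189)

Let eps > 0 be given. We want delta > 0 such that 0 < |x + 7| < delta implies |(-x^3 + x^2 - 5x) − 427| < eps.
(-x^3 + x^2 - 5x) − 427 = -x^3 + x^2 - 5x - 427 = (x + 7)(-x^2 + 8x - 61).
So |(-x^3 + x^2 - 5x) − 427| = |x + 7|·|-x^2 + 8x - 61|.
Require delta ≤ 1. Then |x + 7| < 1 gives |x| < 8, and by the triangle inequality |-x^2 + 8x - 61| ≤ 8^2 + 8·8 + 61 = 189.
Hence |(-x^3 + x^2 - 5x) − 427| ≤ 189|x + 7| < eps provided |x + 7| < eps/189.
Choosing delta = min(1, eps/189) ensures both conditions, hence |(-x^3 + x^2 - 5x) − 427| < eps.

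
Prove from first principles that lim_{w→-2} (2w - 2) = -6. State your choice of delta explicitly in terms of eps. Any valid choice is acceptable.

delta = eps/2

Fix eps > 0. We need delta > 0 so that 0 < |w + 2| < delta implies |(2w - 2) + 6| < eps.
|(2w - 2) + 6| = |2w + 4| = 2|w + 2|.
So 2|w + 2| < eps exactly when |w + 2| < eps/2.
Take delta = eps/2. If 0 < |w + 2| < delta then |(2w - 2) + 6| = 2|w + 2| < 2·(eps/2) = eps.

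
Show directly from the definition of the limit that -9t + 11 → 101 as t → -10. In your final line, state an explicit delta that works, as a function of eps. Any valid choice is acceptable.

Suppose eps > 0. We need delta > 0 so that 0 < |t + 10| < delta implies |(-9t + 11) − 101| < eps.
|(-9t + 11) − 101| = |-9t - 90| = 9|t + 10|.
Thus it suffices that |t + 10| < eps/9.
Take delta = eps/9. If 0 < |t + 10| < delta then |(-9t + 11) − 101| = 9|t + 10| < 9·(eps/9) = eps.

delta = eps/9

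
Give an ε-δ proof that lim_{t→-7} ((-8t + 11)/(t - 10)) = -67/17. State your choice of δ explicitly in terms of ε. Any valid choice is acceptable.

δ = min(17/2, (289/138)ε)

Suppose ε > 0. We want δ > 0 with 0 < |t + 7| < δ ⇒ |(-8t + 11)/(t - 10) + 67/17| < ε.
Combining over a common denominator, (-8t + 11)/(t - 10) + 67/17 = [(-8t + 11)·(-17) − 67·(t - 10)] / [(-17)·(t - 10)] = 69(t + 7) / ((-17)(t - 10)).
So |(-8t + 11)/(t - 10) + 67/17| = 69|t + 7| / (17·|t − 10|).
Restrict δ ≤ 17/2. Then |t + 7| < 17/2 gives |t − 10| = |(t + 7) + (-17)| ≥ 17 − 17/2 = 17/2.
Hence |(-8t + 11)/(t - 10) + 67/17| < 69|t + 7|/(17·(17/2)) = (138/289)|t + 7|, which is < ε once |t + 7| < (289/138)ε.
Take δ = min(17/2, (289/138)ε). Then 0 < |t + 7| < δ forces both bounds, so |(-8t + 11)/(t - 10) + 67/17| < ε.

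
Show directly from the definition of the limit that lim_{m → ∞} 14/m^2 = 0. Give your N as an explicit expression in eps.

N = (14/eps)^{1/2}

Suppose eps > 0. For m ≥ 1, |14/m^2 − 0| = 14/m^2.
14/m^2 < eps ⇔ m^2 > 14/eps ⇔ m > (14/eps)^{1/2}.
Take N = (14/eps)^{1/2}. Then m > N implies 14/m^2 < eps.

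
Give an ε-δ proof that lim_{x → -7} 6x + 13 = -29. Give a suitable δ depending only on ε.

Fix ε > 0. We need δ > 0 so that 0 < |x + 7| < δ implies |(6x + 13) + 29| < ε.
Since (6x + 13) + 29 = 6(x + 7), we have |(6x + 13) + 29| = 6|x + 7|.
Thus it suffices that |x + 7| < ε/6.
Take δ = ε/6. If 0 < |x + 7| < δ then |(6x + 13) + 29| = 6|x + 7| < 6·(ε/6) = ε.

δ = ε/6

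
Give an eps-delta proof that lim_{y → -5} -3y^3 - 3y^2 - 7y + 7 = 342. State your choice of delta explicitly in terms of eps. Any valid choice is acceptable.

delta = min(1, eps/247)

Suppose eps > 0. We want delta > 0 such that 0 < |y + 5| < delta implies |(-3y^3 - 3y^2 - 7y + 7) − 342| < eps.
(-3y^3 - 3y^2 - 7y + 7) − 342 = -3y^3 - 3y^2 - 7y - 335 = (y + 5)(-3y^2 + 12y - 67).
So |(-3y^3 - 3y^2 - 7y + 7) − 342| = |y + 5|·|-3y^2 + 12y - 67|.
Assume first that |y + 5| < 1, so |y| < 6. Then |-3y^2 + 12y - 67| ≤ 3·6^2 + 12·6 + 67 = 247.
Hence |(-3y^3 - 3y^2 - 7y + 7) − 342| ≤ 247|y + 5| < eps provided |y + 5| < eps/247.
Take delta = min(1, eps/247). Then 0 < |y + 5| < delta gives both |y + 5| < 1 and |y + 5| < eps/247, so |(-3y^3 - 3y^2 - 7y + 7) − 342| < eps.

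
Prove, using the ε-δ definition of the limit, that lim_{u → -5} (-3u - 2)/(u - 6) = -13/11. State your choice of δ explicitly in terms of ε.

Let ε > 0 be given. We want δ > 0 with 0 < |u + 5| < δ ⇒ |(-3u - 2)/(u - 6) + 13/11| < ε.
Combining over a common denominator, (-3u - 2)/(u - 6) + 13/11 = [(-3u - 2)·(-11) − 13·(u - 6)] / [(-11)·(u - 6)] = 20(u + 5) / ((-11)(u - 6)).
So |(-3u - 2)/(u - 6) + 13/11| = 20|u + 5| / (11·|u − 6|).
Require δ ≤ 11/2, so |u − 6| ≥ |-11| − |u + 5| > 11 − 11/2 = 11/2.
Hence |(-3u - 2)/(u - 6) + 13/11| < 20|u + 5|/(11·(11/2)) = (40/121)|u + 5|, which is < ε once |u + 5| < (121/40)ε.
Take δ = min(11/2, (121/40)ε). Then 0 < |u + 5| < δ forces both bounds, so |(-3u - 2)/(u - 6) + 13/11| < ε.

δ = min(11/2, (121/40)ε)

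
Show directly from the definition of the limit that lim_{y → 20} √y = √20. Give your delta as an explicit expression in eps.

Let eps > 0. We want delta > 0 such that 0 < |y − 20| < delta implies |√y − √20| < eps.
Multiplying by the conjugate, |√y − √20| = |y − 20|/(√y + √20).
Restrict delta ≤ 20 so that |y − 20| < 20 forces y > 0, and then √y + √20 > √20.
Hence |√y − √20| < |y − 20|/√20, which is < eps once |y − 20| < √20·eps.
Take delta = min(20, √20·eps). If 0 < |y − 20| < delta then y > 0 and |√y − √20| < |y − 20|/√20 < eps.

delta = min(20, √20·eps)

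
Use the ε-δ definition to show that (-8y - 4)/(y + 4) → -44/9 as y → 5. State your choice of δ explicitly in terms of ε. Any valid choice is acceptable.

δ = min(9/2, (81/56)ε)

Let ε > 0. We want δ > 0 with 0 < |y − 5| < δ ⇒ |(-8y - 4)/(y + 4) + 44/9| < ε.
Combining over a common denominator, (-8y - 4)/(y + 4) + 44/9 = [(-8y - 4)·9 − (-44)·(y + 4)] / [9·(y + 4)] = -28(y − 5) / (9(y + 4)).
So |(-8y - 4)/(y + 4) + 44/9| = 28|y − 5| / (9·|y + 4|).
Restrict δ ≤ 9/2. Then |y − 5| < 9/2 gives |y + 4| = |(y − 5) + 9| ≥ 9 − 9/2 = 9/2.
Hence |(-8y - 4)/(y + 4) + 44/9| < 28|y − 5|/(9·(9/2)) = (56/81)|y − 5|, which is < ε once |y − 5| < (81/56)ε.
Take δ = min(9/2, (81/56)ε). Then 0 < |y − 5| < δ forces both bounds, so |(-8y - 4)/(y + 4) + 44/9| < ε.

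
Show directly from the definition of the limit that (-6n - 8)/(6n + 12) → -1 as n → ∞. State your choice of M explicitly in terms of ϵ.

M = (2/3)/ϵ

Fix ϵ > 0. For n ≥ 1, |(-6n - 8)/(6n + 12) + 1| = |24|/(6(6n + 12)) = 24/(6(6n + 12)).
Since 6n + 12 ≥ 6n for n ≥ 1, this is ≤ 24/(6·6n) = (2/3)/n.
So |(-6n - 8)/(6n + 12) + 1| < ϵ whenever n > (2/3)/ϵ.
Take M = (2/3)/ϵ. If n > M then |(-6n - 8)/(6n + 12) + 1| ≤ (2/3)/n < ϵ.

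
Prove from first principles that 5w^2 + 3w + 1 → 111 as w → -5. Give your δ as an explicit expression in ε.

Fix ε > 0. We want δ > 0 such that 0 < |w + 5| < δ implies |(5w^2 + 3w + 1) − 111| < ε.
(5w^2 + 3w + 1) − 111 = 5w^2 + 3w - 110 = (w + 5)(5w - 22).
So |(5w^2 + 3w + 1) − 111| = |w + 5|·|5w - 22|.
Require δ ≤ 1. Then |w + 5| < 1 gives |w| < 6, and by the triangle inequality |5w - 22| ≤ 5·6 + 22 = 52.
Hence |(5w^2 + 3w + 1) − 111| ≤ 52|w + 5| < ε provided |w + 5| < ε/52.
Choosing δ = min(1, ε/52) ensures both conditions, hence |(5w^2 + 3w + 1) − 111| < ε.

δ = min(1, ε/52)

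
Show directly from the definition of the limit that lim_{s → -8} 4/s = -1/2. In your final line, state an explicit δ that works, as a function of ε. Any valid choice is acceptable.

δ = min(4, 8ε)

Fix ε > 0. We seek δ > 0 such that 0 < |s + 8| < δ implies |4/s + 1/2| < ε.
|4/s + 1/2| = 4·|-8 − s|/(8·|s|) = 4|s + 8|/(8|s|).
Require δ ≤ 4 so that |s| > 8 − 4 = 4, hence 8|s| > 32.
Then |4/s + 1/2| < 4|s + 8|/32, which is < ε when |s + 8| < 8ε.
Take δ = min(4, 8ε). Then 0 < |s + 8| < δ gives both |s + 8| < 4 and |s + 8| < 8ε, so |4/s + 1/2| < ε.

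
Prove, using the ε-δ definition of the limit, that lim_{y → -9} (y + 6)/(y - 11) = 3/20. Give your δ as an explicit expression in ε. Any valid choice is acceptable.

δ = min(10, (200/17)ε)

Let ε > 0. We want δ > 0 with 0 < |y + 9| < δ ⇒ |(y + 6)/(y - 11) − (3/20)| < ε.
Combining over a common denominator, (y + 6)/(y - 11) − (3/20) = [(y + 6)·(-20) − (-3)·(y - 11)] / [(-20)·(y - 11)] = -17(y + 9) / ((-20)(y - 11)).
So |(y + 6)/(y - 11) − (3/20)| = 17|y + 9| / (20·|y − 11|).
Restrict δ ≤ 10. Then |y + 9| < 10 gives |y − 11| = |(y + 9) + (-20)| ≥ 20 − 10 = 10.
Hence |(y + 6)/(y - 11) − (3/20)| < 17|y + 9|/(20·10) = (17/200)|y + 9|, which is < ε once |y + 9| < (200/17)ε.
Take δ = min(10, (200/17)ε). Then 0 < |y + 9| < δ forces both bounds, so |(y + 6)/(y - 11) − (3/20)| < ε.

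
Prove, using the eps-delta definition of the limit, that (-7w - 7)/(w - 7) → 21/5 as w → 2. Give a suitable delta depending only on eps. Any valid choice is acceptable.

delta = min(5/2, (25/112)eps)

Fix eps > 0. We want delta > 0 with 0 < |w − 2| < delta ⇒ |(-7w - 7)/(w - 7) − (21/5)| < eps.
Combining over a common denominator, (-7w - 7)/(w - 7) − (21/5) = [(-7w - 7)·(-5) − (-21)·(w - 7)] / [(-5)·(w - 7)] = 56(w − 2) / ((-5)(w - 7)).
So |(-7w - 7)/(w - 7) − (21/5)| = 56|w − 2| / (5·|w − 7|).
Require delta ≤ 5/2, so |w − 7| ≥ |-5| − |w − 2| > 5 − 5/2 = 5/2.
Hence |(-7w - 7)/(w - 7) − (21/5)| < 56|w − 2|/(5·(5/2)) = (112/25)|w − 2|, which is < eps once |w − 2| < (25/112)eps.
Take delta = min(5/2, (25/112)eps). Then 0 < |w − 2| < delta forces both bounds, so |(-7w - 7)/(w - 7) − (21/5)| < eps.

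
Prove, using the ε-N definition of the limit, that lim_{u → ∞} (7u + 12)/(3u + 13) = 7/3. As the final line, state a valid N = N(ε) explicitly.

Let ε > 0. We seek N > 0 such that u > N implies |(7u + 12)/(3u + 13) − (7/3)| < ε.
(7u + 12)/(3u + 13) − (7/3) = (3(7u + 12) − 7(3u + 13)) / (3(3u + 13)) = -55/(3(3u + 13)).
For u > 0 we have 3u + 13 > 3u, so |(7u + 12)/(3u + 13) − (7/3)| = 55/(3(3u + 13)) < 55/(3·3u) = (55/9)/u.
Thus |(7u + 12)/(3u + 13) − (7/3)| < ε whenever u > (55/9)/ε.
Take N = (55/9)/ε. If u > N then |(7u + 12)/(3u + 13) − (7/3)| < (55/9)/u < ε.

N = (55/9)/ε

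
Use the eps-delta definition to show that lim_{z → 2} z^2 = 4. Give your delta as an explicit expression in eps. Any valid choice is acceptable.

delta = min(1, eps/5)

Fix eps > 0. We seek delta > 0 with 0 < |z − 2| < delta ⇒ |z^2 − 4| < eps.
Factor: z^2 − 4 = (z − 2)(z + 2), so |z^2 − 4| = |z − 2|·|z + 2|.
Impose delta ≤ 1 so that |z| < 3; then |z + 2| ≤ 5.
Hence |z^2 − 4| ≤ 5|z − 2|, which is < eps once |z − 2| < eps/5.
Take delta = min(1, eps/5). If 0 < |z − 2| < delta then both bounds hold and |z^2 − 4| ≤ 5|z − 2| < 5·(eps/5) = eps.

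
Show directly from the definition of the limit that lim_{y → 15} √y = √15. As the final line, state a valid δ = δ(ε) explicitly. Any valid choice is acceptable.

δ = min(15, √15·ε)

Fix ε > 0. We want δ > 0 such that 0 < |y − 15| < δ implies |√y − √15| < ε.
Rationalise: √y − √15 = (y − 15)/(√y + √15), so |√y − √15| = |y − 15|/(√y + √15).
Restrict δ ≤ 15 so that |y − 15| < 15 forces y > 0, and then √y + √15 > √15.
Hence |√y − √15| < |y − 15|/√15, which is < ε once |y − 15| < √15·ε.
Take δ = min(15, √15·ε). If 0 < |y − 15| < δ then y > 0 and |√y − √15| < |y − 15|/√15 < ε.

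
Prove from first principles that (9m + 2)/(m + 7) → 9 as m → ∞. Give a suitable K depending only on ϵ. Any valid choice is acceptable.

K = 61/ϵ

Let ϵ > 0. For m ≥ 1, |(9m + 2)/(m + 7) − 9| = |-61|/((m + 7)) = 61/((m + 7)).
Since m + 7 ≥ m for m ≥ 1, this is ≤ 61/(m) = 61/m.
So |(9m + 2)/(m + 7) − 9| < ϵ whenever m > 61/ϵ.
Take K = 61/ϵ. If m > K then |(9m + 2)/(m + 7) − 9| ≤ 61/m < ϵ.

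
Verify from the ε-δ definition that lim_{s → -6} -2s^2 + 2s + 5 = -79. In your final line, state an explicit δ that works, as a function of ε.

δ = min(2, ε/30)

Let ε > 0. We want δ > 0 such that 0 < |s + 6| < δ implies |(-2s^2 + 2s + 5) + 79| < ε.
(-2s^2 + 2s + 5) + 79 = -2s^2 + 2s + 84 = (s + 6)(-2s + 14).
So |(-2s^2 + 2s + 5) + 79| = |s + 6|·|-2s + 14|.
Require δ ≤ 2. Then |s + 6| < 2 gives |s| < 8, and by the triangle inequality |-2s + 14| ≤ 2·8 + 14 = 30.
Hence |(-2s^2 + 2s + 5) + 79| ≤ 30|s + 6| < ε provided |s + 6| < ε/30.
Take δ = min(2, ε/30). Then 0 < |s + 6| < δ gives both |s + 6| < 2 and |s + 6| < ε/30, so |(-2s^2 + 2s + 5) + 79| < ε.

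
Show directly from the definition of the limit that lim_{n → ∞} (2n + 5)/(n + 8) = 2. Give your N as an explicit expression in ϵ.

N = 11/ϵ

Let ϵ > 0. For n ≥ 1, |(2n + 5)/(n + 8) − 2| = |-11|/((n + 8)) = 11/((n + 8)).
Since n + 8 ≥ n for n ≥ 1, this is ≤ 11/(n) = 11/n.
So |(2n + 5)/(n + 8) − 2| < ϵ whenever n > 11/ϵ.
Take N = 11/ϵ. If n > N then |(2n + 5)/(n + 8) − 2| ≤ 11/n < ϵ.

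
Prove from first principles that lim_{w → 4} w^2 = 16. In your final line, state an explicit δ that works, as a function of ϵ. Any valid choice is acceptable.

δ = min(1, ϵ/9)

Fix ϵ > 0. We seek δ > 0 with 0 < |w − 4| < δ ⇒ |w^2 − 16| < ϵ.
Factor: w^2 − 16 = (w − 4)(w + 4), so |w^2 − 16| = |w − 4|·|w + 4|.
Impose δ ≤ 1 so that |w| < 5; then |w + 4| ≤ 9.
Hence |w^2 − 16| ≤ 9|w − 4|, which is < ϵ once |w − 4| < ϵ/9.
Take δ = min(1, ϵ/9). If 0 < |w − 4| < δ then both bounds hold and |w^2 − 16| ≤ 9|w − 4| < 9·(ϵ/9) = ϵ.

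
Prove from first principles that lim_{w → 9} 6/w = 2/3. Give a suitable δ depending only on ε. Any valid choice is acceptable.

Let ε > 0. We seek δ > 0 such that 0 < |w − 9| < δ implies |6/w − (2/3)| < ε.
|6/w − (2/3)| = 6·|9 − w|/(9·|w|) = 6|w − 9|/(9|w|).
Require δ ≤ 9/2 so that |w| > 9 − 9/2 = 9/2, hence 9|w| > 81/2.
Then |6/w − (2/3)| < 6|w − 9|/(81/2), which is < ε when |w − 9| < (27/4)ε.
Take δ = min(9/2, (27/4)ε). Then 0 < |w − 9| < δ gives both |w − 9| < 9/2 and |w − 9| < (27/4)ε, so |6/w − (2/3)| < ε.

δ = min(9/2, (27/4)ε)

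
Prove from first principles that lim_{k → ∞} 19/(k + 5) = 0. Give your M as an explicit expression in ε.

Let ε > 0. For k ≥ 1, |19/(k + 5) − 0| = 19/(k + 5) ≤ 19/k.
We need 19/k < ε, i.e. k > 19/ε.
Take M = 19/ε. If k > M then |19/(k + 5)| ≤ 19/k < ε.

M = 19/ε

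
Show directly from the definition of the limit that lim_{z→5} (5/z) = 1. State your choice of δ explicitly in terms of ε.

δ = min(5/2, (5/2)ε)

Fix ε > 0. We seek δ > 0 such that 0 < |z − 5| < δ implies |5/z − 1| < ε.
|5/z − 1| = 5·|5 − z|/(5·|z|) = 5|z − 5|/(5|z|).
Require δ ≤ 5/2 so that |z| > 5 − 5/2 = 5/2, hence 5|z| > 25/2.
Then |5/z − 1| < 5|z − 5|/(25/2), which is < ε when |z − 5| < (5/2)ε.
Take δ = min(5/2, (5/2)ε). Then 0 < |z − 5| < δ gives both |z − 5| < 5/2 and |z − 5| < (5/2)ε, so |5/z − 1| < ε.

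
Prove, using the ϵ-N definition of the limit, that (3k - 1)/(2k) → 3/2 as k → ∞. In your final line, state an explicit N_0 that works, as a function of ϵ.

N_0 = (1/2)/ϵ

Suppose ϵ > 0. For k ≥ 1, |(3k - 1)/(2k) − (3/2)| = |-2|/(2(2k)) = 2/(2(2k)).
Since 2k ≥ 2k for k ≥ 1, this is ≤ 2/(2·2k) = (1/2)/k.
So |(3k - 1)/(2k) − (3/2)| < ϵ whenever k > (1/2)/ϵ.
Take N_0 = (1/2)/ϵ. If k > N_0 then |(3k - 1)/(2k) − (3/2)| ≤ (1/2)/k < ϵ.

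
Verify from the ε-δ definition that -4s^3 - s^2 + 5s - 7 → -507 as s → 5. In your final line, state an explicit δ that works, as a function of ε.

δ = min(1, ε/370)

Let ε > 0 be given. We want δ > 0 such that 0 < |s − 5| < δ implies |(-4s^3 - s^2 + 5s - 7) + 507| < ε.
(-4s^3 - s^2 + 5s - 7) + 507 = -4s^3 - s^2 + 5s + 500 = (s − 5)(-4s^2 - 21s - 100).
So |(-4s^3 - s^2 + 5s - 7) + 507| = |s − 5|·|-4s^2 - 21s - 100|.
Assume first that |s − 5| < 1, so |s| < 6. Then |-4s^2 - 21s - 100| ≤ 4·6^2 + 21·6 + 100 = 370.
Hence |(-4s^3 - s^2 + 5s - 7) + 507| ≤ 370|s − 5| < ε provided |s − 5| < ε/370.
Choosing δ = min(1, ε/370) ensures both conditions, hence |(-4s^3 - s^2 + 5s - 7) + 507| < ε.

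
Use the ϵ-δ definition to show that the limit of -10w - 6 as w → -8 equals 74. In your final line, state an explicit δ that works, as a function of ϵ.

Let ϵ > 0. We need δ > 0 so that 0 < |w + 8| < δ implies |(-10w - 6) − 74| < ϵ.
|(-10w - 6) − 74| = |-10w - 80| = 10|w + 8|.
So 10|w + 8| < ϵ exactly when |w + 8| < ϵ/10.
Take δ = ϵ/10. If 0 < |w + 8| < δ then |(-10w - 6) − 74| = 10|w + 8| < 10·(ϵ/10) = ϵ.

δ = ϵ/10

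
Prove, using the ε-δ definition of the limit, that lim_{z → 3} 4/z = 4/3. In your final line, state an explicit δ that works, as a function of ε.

δ = min(3/2, (9/8)ε)

Suppose ε > 0. We seek δ > 0 such that 0 < |z − 3| < δ implies |4/z − (4/3)| < ε.
|4/z − (4/3)| = 4·|3 − z|/(3·|z|) = 4|z − 3|/(3|z|).
Require δ ≤ 3/2 so that |z| > 3 − 3/2 = 3/2, hence 3|z| > 9/2.
Then |4/z − (4/3)| < 4|z − 3|/(9/2), which is < ε when |z − 3| < (9/8)ε.
Take δ = min(3/2, (9/8)ε). Then 0 < |z − 3| < δ gives both |z − 3| < 3/2 and |z − 3| < (9/8)ε, so |4/z − (4/3)| < ε.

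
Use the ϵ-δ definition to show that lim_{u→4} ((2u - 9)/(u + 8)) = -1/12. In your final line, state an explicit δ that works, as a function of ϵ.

δ = min(6, (72/25)ϵ)

Let ϵ > 0 be given. We want δ > 0 with 0 < |u − 4| < δ ⇒ |(2u - 9)/(u + 8) + 1/12| < ϵ.
Combining over a common denominator, (2u - 9)/(u + 8) + 1/12 = [(2u - 9)·12 − (-1)·(u + 8)] / [12·(u + 8)] = 25(u − 4) / (12(u + 8)).
So |(2u - 9)/(u + 8) + 1/12| = 25|u − 4| / (12·|u + 8|).
Restrict δ ≤ 6. Then |u − 4| < 6 gives |u + 8| = |(u − 4) + 12| ≥ 12 − 6 = 6.
Hence |(2u - 9)/(u + 8) + 1/12| < 25|u − 4|/(12·6) = (25/72)|u − 4|, which is < ϵ once |u − 4| < (72/25)ϵ.
Take δ = min(6, (72/25)ϵ). Then 0 < |u − 4| < δ forces both bounds, so |(2u - 9)/(u + 8) + 1/12| < ϵ.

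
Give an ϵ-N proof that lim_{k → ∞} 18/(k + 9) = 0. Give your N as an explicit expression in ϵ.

N = 18/ϵ

Fix ϵ > 0. For k ≥ 1, |18/(k + 9) − 0| = 18/(k + 9) ≤ 18/k.
We need 18/k < ϵ, i.e. k > 18/ϵ.
Take N = 18/ϵ. If k > N then |18/(k + 9)| ≤ 18/k < ϵ.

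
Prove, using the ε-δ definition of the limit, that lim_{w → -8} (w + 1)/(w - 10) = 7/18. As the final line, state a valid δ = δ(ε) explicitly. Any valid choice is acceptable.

Let ε > 0. We want δ > 0 with 0 < |w + 8| < δ ⇒ |(w + 1)/(w - 10) − (7/18)| < ε.
Combining over a common denominator, (w + 1)/(w - 10) − (7/18) = [(w + 1)·(-18) − (-7)·(w - 10)] / [(-18)·(w - 10)] = -11(w + 8) / ((-18)(w - 10)).
So |(w + 1)/(w - 10) − (7/18)| = 11|w + 8| / (18·|w − 10|).
Restrict δ ≤ 9. Then |w + 8| < 9 gives |w − 10| = |(w + 8) + (-18)| ≥ 18 − 9 = 9.
Hence |(w + 1)/(w - 10) − (7/18)| < 11|w + 8|/(18·9) = (11/162)|w + 8|, which is < ε once |w + 8| < (162/11)ε.
Take δ = min(9, (162/11)ε). Then 0 < |w + 8| < δ forces both bounds, so |(w + 1)/(w - 10) − (7/18)| < ε.

δ = min(9, (162/11)ε)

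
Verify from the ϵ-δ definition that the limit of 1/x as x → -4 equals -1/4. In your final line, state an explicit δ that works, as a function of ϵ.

δ = min(2, 8ϵ)

Suppose ϵ > 0. We seek δ > 0 such that 0 < |x + 4| < δ implies |1/x + 1/4| < ϵ.
|1/x + 1/4| = |-4 − x|/(4·|x|) = |x + 4|/(4|x|).
Require δ ≤ 2 so that |x| > 4 − 2 = 2, hence 4|x| > 8.
Then |1/x + 1/4| < |x + 4|/8, which is < ϵ when |x + 4| < 8ϵ.
Take δ = min(2, 8ϵ). Then 0 < |x + 4| < δ gives both |x + 4| < 2 and |x + 4| < 8ϵ, so |1/x + 1/4| < ϵ.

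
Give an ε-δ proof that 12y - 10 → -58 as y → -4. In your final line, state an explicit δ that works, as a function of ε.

δ = ε/12

Let ε > 0 be given. We need δ > 0 so that 0 < |y + 4| < δ implies |(12y - 10) + 58| < ε.
|(12y - 10) + 58| = |12y + 48| = 12|y + 4|.
Thus it suffices that |y + 4| < ε/12.
Choosing δ = ε/12 gives |(12y - 10) + 58| = 12|y + 4| < ε whenever |y + 4| < δ.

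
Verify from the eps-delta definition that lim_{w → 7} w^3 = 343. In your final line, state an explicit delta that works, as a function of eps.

delta = min(1, eps/169)

Let eps > 0. We seek delta > 0 with 0 < |w − 7| < delta ⇒ |w^3 − 343| < eps.
Factor: w^3 − 343 = (w − 7)(w^2 + 7w + 49), so |w^3 − 343| = |w − 7|·|w^2 + 7w + 49|.
Impose delta ≤ 1 so that |w| < 8; then |w^2 + 7w + 49| ≤ 169.
Hence |w^3 − 343| ≤ 169|w − 7|, which is < eps once |w − 7| < eps/169.
Take delta = min(1, eps/169). If 0 < |w − 7| < delta then both bounds hold and |w^3 − 343| ≤ 169|w − 7| < 169·(eps/169) = eps.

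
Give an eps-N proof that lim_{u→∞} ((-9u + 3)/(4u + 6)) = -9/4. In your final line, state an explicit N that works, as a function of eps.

N = (33/8)/eps

Let eps > 0 be given. We seek N > 0 such that u > N implies |(-9u + 3)/(4u + 6) + 9/4| < eps.
(-9u + 3)/(4u + 6) + 9/4 = (4(-9u + 3) − (-9)(4u + 6)) / (4(4u + 6)) = 66/(4(4u + 6)).
For u > 0 we have 4u + 6 > 4u, so |(-9u + 3)/(4u + 6) + 9/4| = 66/(4(4u + 6)) < 66/(4·4u) = (33/8)/u.
Thus |(-9u + 3)/(4u + 6) + 9/4| < eps whenever u > (33/8)/eps.
Take N = (33/8)/eps. If u > N then |(-9u + 3)/(4u + 6) + 9/4| < (33/8)/u < eps.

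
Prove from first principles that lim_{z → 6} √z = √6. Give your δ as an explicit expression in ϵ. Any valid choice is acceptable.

δ = min(6, √6·ϵ)

Let ϵ > 0. We want δ > 0 such that 0 < |z − 6| < δ implies |√z − √6| < ϵ.
Multiplying by the conjugate, |√z − √6| = |z − 6|/(√z + √6).
Restrict δ ≤ 6 so that |z − 6| < 6 forces z > 0, and then √z + √6 > √6.
Hence |√z − √6| < |z − 6|/√6, which is < ϵ once |z − 6| < √6·ϵ.
Take δ = min(6, √6·ϵ). If 0 < |z − 6| < δ then z > 0 and |√z − √6| < |z − 6|/√6 < ϵ.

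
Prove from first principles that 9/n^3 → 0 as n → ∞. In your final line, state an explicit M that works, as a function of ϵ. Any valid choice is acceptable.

Suppose ϵ > 0. For n ≥ 1, |9/n^3 − 0| = 9/n^3.
9/n^3 < ϵ ⇔ n^3 > 9/ϵ ⇔ n > (9/ϵ)^{1/3}.
Take M = (9/ϵ)^{1/3}. Then n > M implies 9/n^3 < ϵ.

M = (9/ϵ)^{1/3}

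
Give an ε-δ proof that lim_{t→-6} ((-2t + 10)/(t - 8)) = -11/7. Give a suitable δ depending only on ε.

Let ε > 0 be given. We want δ > 0 with 0 < |t + 6| < δ ⇒ |(-2t + 10)/(t - 8) + 11/7| < ε.
Combining over a common denominator, (-2t + 10)/(t - 8) + 11/7 = [(-2t + 10)·(-14) − 22·(t - 8)] / [(-14)·(t - 8)] = 6(t + 6) / ((-14)(t - 8)).
So |(-2t + 10)/(t - 8) + 11/7| = 6|t + 6| / (14·|t − 8|).
Require δ ≤ 7, so |t − 8| ≥ |-14| − |t + 6| > 14 − 7 = 7.
Hence |(-2t + 10)/(t - 8) + 11/7| < 6|t + 6|/(14·7) = (3/49)|t + 6|, which is < ε once |t + 6| < (49/3)ε.
Take δ = min(7, (49/3)ε). Then 0 < |t + 6| < δ forces both bounds, so |(-2t + 10)/(t - 8) + 11/7| < ε.

δ = min(7, (49/3)ε)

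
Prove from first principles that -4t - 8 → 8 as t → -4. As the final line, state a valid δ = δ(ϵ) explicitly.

δ = ϵ/4

Suppose ϵ > 0. We need δ > 0 so that 0 < |t + 4| < δ implies |(-4t - 8) − 8| < ϵ.
Since (-4t - 8) − 8 = -4(t + 4), we have |(-4t - 8) − 8| = 4|t + 4|.
Thus it suffices that |t + 4| < ϵ/4.
Take δ = ϵ/4. If 0 < |t + 4| < δ then |(-4t - 8) − 8| = 4|t + 4| < 4·(ϵ/4) = ϵ.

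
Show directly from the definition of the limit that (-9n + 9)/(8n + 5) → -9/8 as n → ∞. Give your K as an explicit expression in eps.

K = (117/64)/eps

Let eps > 0. For n ≥ 1, |(-9n + 9)/(8n + 5) + 9/8| = |117|/(8(8n + 5)) = 117/(8(8n + 5)).
Since 8n + 5 ≥ 8n for n ≥ 1, this is ≤ 117/(8·8n) = (117/64)/n.
So |(-9n + 9)/(8n + 5) + 9/8| < eps whenever n > (117/64)/eps.
Take K = (117/64)/eps. If n > K then |(-9n + 9)/(8n + 5) + 9/8| ≤ (117/64)/n < eps.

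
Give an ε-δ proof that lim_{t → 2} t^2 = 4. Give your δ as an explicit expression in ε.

δ = min(1, ε/5)

Fix ε > 0. We seek δ > 0 with 0 < |t − 2| < δ ⇒ |t^2 − 4| < ε.
Factor: t^2 − 4 = (t − 2)(t + 2), so |t^2 − 4| = |t − 2|·|t + 2|.
Impose δ ≤ 1 so that |t| < 3; then |t + 2| ≤ 5.
Hence |t^2 − 4| ≤ 5|t − 2|, which is < ε once |t − 2| < ε/5.
Take δ = min(1, ε/5). If 0 < |t − 2| < δ then both bounds hold and |t^2 − 4| ≤ 5|t − 2| < 5·(ε/5) = ε.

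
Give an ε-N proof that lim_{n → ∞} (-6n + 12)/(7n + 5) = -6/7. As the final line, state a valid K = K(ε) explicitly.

Fix ε > 0. For n ≥ 1, |(-6n + 12)/(7n + 5) + 6/7| = |114|/(7(7n + 5)) = 114/(7(7n + 5)).
Since 7n + 5 ≥ 7n for n ≥ 1, this is ≤ 114/(7·7n) = (114/49)/n.
So |(-6n + 12)/(7n + 5) + 6/7| < ε whenever n > (114/49)/ε.
Take K = (114/49)/ε. If n > K then |(-6n + 12)/(7n + 5) + 6/7| ≤ (114/49)/n < ε.

K = (114/49)/ε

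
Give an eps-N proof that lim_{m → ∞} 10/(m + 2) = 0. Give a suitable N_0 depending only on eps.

Let eps > 0 be given. For m ≥ 1, |10/(m + 2) − 0| = 10/(m + 2) ≤ 10/m.
We need 10/m < eps, i.e. m > 10/eps.
Take N_0 = 10/eps. If m > N_0 then |10/(m + 2)| ≤ 10/m < eps.

N_0 = 10/eps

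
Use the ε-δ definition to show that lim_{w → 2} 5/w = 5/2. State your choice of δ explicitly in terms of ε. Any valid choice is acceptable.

δ = min(1, (2/5)ε)

Fix ε > 0. We seek δ > 0 such that 0 < |w − 2| < δ implies |5/w − (5/2)| < ε.
|5/w − (5/2)| = 5·|2 − w|/(2·|w|) = 5|w − 2|/(2|w|).
Restrict δ ≤ 1. Then |w − 2| < 1 gives |w| > 1, so 2|w| > 2.
Then |5/w − (5/2)| < 5|w − 2|/2, which is < ε when |w − 2| < (2/5)ε.
Take δ = min(1, (2/5)ε). Then 0 < |w − 2| < δ gives both |w − 2| < 1 and |w − 2| < (2/5)ε, so |5/w − (5/2)| < ε.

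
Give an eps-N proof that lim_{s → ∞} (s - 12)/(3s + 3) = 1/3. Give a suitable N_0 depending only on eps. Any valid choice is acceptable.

Let eps > 0. We seek N_0 > 0 such that s > N_0 implies |(s - 12)/(3s + 3) − (1/3)| < eps.
(s - 12)/(3s + 3) − (1/3) = (3(s - 12) − (3s + 3)) / (3(3s + 3)) = -39/(3(3s + 3)).
For s > 0 we have 3s + 3 > 3s, so |(s - 12)/(3s + 3) − (1/3)| = 39/(3(3s + 3)) < 39/(3·3s) = (13/3)/s.
Thus |(s - 12)/(3s + 3) − (1/3)| < eps whenever s > (13/3)/eps.
Take N_0 = (13/3)/eps. If s > N_0 then |(s - 12)/(3s + 3) − (1/3)| < (13/3)/s < eps.

N_0 = (13/3)/eps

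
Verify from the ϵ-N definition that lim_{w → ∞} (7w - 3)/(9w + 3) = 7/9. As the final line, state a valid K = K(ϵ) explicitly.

Let ϵ > 0 be given. We seek K > 0 such that w > K implies |(7w - 3)/(9w + 3) − (7/9)| < ϵ.
(7w - 3)/(9w + 3) − (7/9) = (9(7w - 3) − 7(9w + 3)) / (9(9w + 3)) = -48/(9(9w + 3)).
For w > 0 we have 9w + 3 > 9w, so |(7w - 3)/(9w + 3) − (7/9)| = 48/(9(9w + 3)) < 48/(9·9w) = (16/27)/w.
Thus |(7w - 3)/(9w + 3) − (7/9)| < ϵ whenever w > (16/27)/ϵ.
Take K = (16/27)/ϵ. If w > K then |(7w - 3)/(9w + 3) − (7/9)| < (16/27)/w < ϵ.

K = (16/27)/ϵ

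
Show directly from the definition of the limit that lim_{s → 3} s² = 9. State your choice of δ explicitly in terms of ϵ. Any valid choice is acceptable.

δ = min(2, ϵ/8)

Let ϵ > 0 be given. We seek δ > 0 with 0 < |s − 3| < δ ⇒ |s² − 9| < ϵ.
Factor: s² − 9 = (s − 3)(s + 3), so |s² − 9| = |s − 3|·|s + 3|.
Impose δ ≤ 2 so that |s| < 5; then |s + 3| ≤ 8.
Hence |s² − 9| ≤ 8|s − 3|, which is < ϵ once |s − 3| < ϵ/8.
Take δ = min(2, ϵ/8). If 0 < |s − 3| < δ then both bounds hold and |s² − 9| ≤ 8|s − 3| < 8·(ϵ/8) = ϵ.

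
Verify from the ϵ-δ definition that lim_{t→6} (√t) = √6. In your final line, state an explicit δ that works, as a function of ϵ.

Let ϵ > 0 be given. We want δ > 0 such that 0 < |t − 6| < δ implies |√t − √6| < ϵ.
Multiplying by the conjugate, |√t − √6| = |t − 6|/(√t + √6).
Restrict δ ≤ 6 so that |t − 6| < 6 forces t > 0, and then √t + √6 > √6.
Hence |√t − √6| < |t − 6|/√6, which is < ϵ once |t − 6| < √6·ϵ.
Take δ = min(6, √6·ϵ). If 0 < |t − 6| < δ then t > 0 and |√t − √6| < |t − 6|/√6 < ϵ.

δ = min(6, √6·ϵ)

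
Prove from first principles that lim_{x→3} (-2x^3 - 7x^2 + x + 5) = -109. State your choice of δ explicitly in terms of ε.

Let ε > 0. We want δ > 0 such that 0 < |x − 3| < δ implies |(-2x^3 - 7x^2 + x + 5) + 109| < ε.
(-2x^3 - 7x^2 + x + 5) + 109 = -2x^3 - 7x^2 + x + 114 = (x − 3)(-2x^2 - 13x - 38).
So |(-2x^3 - 7x^2 + x + 5) + 109| = |x − 3|·|-2x^2 - 13x - 38|.
Require δ ≤ 1. Then |x − 3| < 1 gives |x| < 4, and by the triangle inequality |-2x^2 - 13x - 38| ≤ 2·4^2 + 13·4 + 38 = 122.
Hence |(-2x^3 - 7x^2 + x + 5) + 109| ≤ 122|x − 3| < ε provided |x − 3| < ε/122.
Take δ = min(1, ε/122). Then 0 < |x − 3| < δ gives both |x − 3| < 1 and |x − 3| < ε/122, so |(-2x^3 - 7x^2 + x + 5) + 109| < ε.

δ = min(1, ε/122)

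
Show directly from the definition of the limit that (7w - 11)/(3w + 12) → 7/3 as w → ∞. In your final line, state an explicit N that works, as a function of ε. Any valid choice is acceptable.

N = 13/ε

Fix ε > 0. We seek N > 0 such that w > N implies |(7w - 11)/(3w + 12) − (7/3)| < ε.
(7w - 11)/(3w + 12) − (7/3) = (3(7w - 11) − 7(3w + 12)) / (3(3w + 12)) = -117/(3(3w + 12)).
For w > 0 we have 3w + 12 > 3w, so |(7w - 11)/(3w + 12) − (7/3)| = 117/(3(3w + 12)) < 117/(3·3w) = 13/w.
Thus |(7w - 11)/(3w + 12) − (7/3)| < ε whenever w > 13/ε.
Take N = 13/ε. If w > N then |(7w - 11)/(3w + 12) − (7/3)| < 13/w < ε.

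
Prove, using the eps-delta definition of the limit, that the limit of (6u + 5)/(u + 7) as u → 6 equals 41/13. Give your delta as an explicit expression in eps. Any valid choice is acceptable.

delta = min(13/2, (169/74)eps)

Suppose eps > 0. We want delta > 0 with 0 < |u − 6| < delta ⇒ |(6u + 5)/(u + 7) − (41/13)| < eps.
Combining over a common denominator, (6u + 5)/(u + 7) − (41/13) = [(6u + 5)·13 − 41·(u + 7)] / [13·(u + 7)] = 37(u − 6) / (13(u + 7)).
So |(6u + 5)/(u + 7) − (41/13)| = 37|u − 6| / (13·|u + 7|).
Require delta ≤ 13/2, so |u + 7| ≥ |13| − |u − 6| > 13 − 13/2 = 13/2.
Hence |(6u + 5)/(u + 7) − (41/13)| < 37|u − 6|/(13·(13/2)) = (74/169)|u − 6|, which is < eps once |u − 6| < (169/74)eps.
Take delta = min(13/2, (169/74)eps). Then 0 < |u − 6| < delta forces both bounds, so |(6u + 5)/(u + 7) − (41/13)| < eps.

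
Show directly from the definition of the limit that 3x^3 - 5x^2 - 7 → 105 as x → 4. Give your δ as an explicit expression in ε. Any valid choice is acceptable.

Let ε > 0. We want δ > 0 such that 0 < |x − 4| < δ implies |(3x^3 - 5x^2 - 7) − 105| < ε.
(3x^3 - 5x^2 - 7) − 105 = 3x^3 - 5x^2 - 112 = (x − 4)(3x^2 + 7x + 28).
So |(3x^3 - 5x^2 - 7) − 105| = |x − 4|·|3x^2 + 7x + 28|.
Require δ ≤ 2. Then |x − 4| < 2 gives |x| < 6, and by the triangle inequality |3x^2 + 7x + 28| ≤ 3·6^2 + 7·6 + 28 = 178.
Hence |(3x^3 - 5x^2 - 7) − 105| ≤ 178|x − 4| < ε provided |x − 4| < ε/178.
Take δ = min(2, ε/178). Then 0 < |x − 4| < δ gives both |x − 4| < 2 and |x − 4| < ε/178, so |(3x^3 - 5x^2 - 7) − 105| < ε.

δ = min(2, ε/178)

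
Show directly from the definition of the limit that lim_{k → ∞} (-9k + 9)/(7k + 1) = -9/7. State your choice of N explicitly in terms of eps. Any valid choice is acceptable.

Let eps > 0. For k ≥ 1, |(-9k + 9)/(7k + 1) + 9/7| = |72|/(7(7k + 1)) = 72/(7(7k + 1)).
Since 7k + 1 ≥ 7k for k ≥ 1, this is ≤ 72/(7·7k) = (72/49)/k.
So |(-9k + 9)/(7k + 1) + 9/7| < eps whenever k > (72/49)/eps.
Take N = (72/49)/eps. If k > N then |(-9k + 9)/(7k + 1) + 9/7| ≤ (72/49)/k < eps.

N = (72/49)/eps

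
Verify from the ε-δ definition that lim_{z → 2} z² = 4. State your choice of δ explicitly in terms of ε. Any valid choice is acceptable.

δ = min(2, ε/6)

Suppose ε > 0. We seek δ > 0 with 0 < |z − 2| < δ ⇒ |z² − 4| < ε.
Factor: z² − 4 = (z − 2)(z + 2), so |z² − 4| = |z − 2|·|z + 2|.
Impose δ ≤ 2 so that |z| < 4; then |z + 2| ≤ 6.
Hence |z² − 4| ≤ 6|z − 2|, which is < ε once |z − 2| < ε/6.
Take δ = min(2, ε/6). If 0 < |z − 2| < δ then both bounds hold and |z² − 4| ≤ 6|z − 2| < 6·(ε/6) = ε.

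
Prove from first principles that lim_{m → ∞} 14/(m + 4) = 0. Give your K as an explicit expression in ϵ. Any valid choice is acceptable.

K = 14/ϵ

Let ϵ > 0 be given. For m ≥ 1, |14/(m + 4) − 0| = 14/(m + 4) ≤ 14/m.
We need 14/m < ϵ, i.e. m > 14/ϵ.
Take K = 14/ϵ. If m > K then |14/(m + 4)| ≤ 14/m < ϵ.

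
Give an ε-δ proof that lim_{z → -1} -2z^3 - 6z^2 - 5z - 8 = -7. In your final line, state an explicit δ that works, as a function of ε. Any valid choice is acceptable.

Fix ε > 0. We want δ > 0 such that 0 < |z + 1| < δ implies |(-2z^3 - 6z^2 - 5z - 8) + 7| < ε.
(-2z^3 - 6z^2 - 5z - 8) + 7 = -2z^3 - 6z^2 - 5z - 1 = (z + 1)(-2z^2 - 4z - 1).
So |(-2z^3 - 6z^2 - 5z - 8) + 7| = |z + 1|·|-2z^2 - 4z - 1|.
Require δ ≤ 1. Then |z + 1| < 1 gives |z| < 2, and by the triangle inequality |-2z^2 - 4z - 1| ≤ 2·2^2 + 4·2 + 1 = 17.
Hence |(-2z^3 - 6z^2 - 5z - 8) + 7| ≤ 17|z + 1| < ε provided |z + 1| < ε/17.
Take δ = min(1, ε/17). Then 0 < |z + 1| < δ gives both |z + 1| < 1 and |z + 1| < ε/17, so |(-2z^3 - 6z^2 - 5z - 8) + 7| < ε.

δ = min(1, ε/17)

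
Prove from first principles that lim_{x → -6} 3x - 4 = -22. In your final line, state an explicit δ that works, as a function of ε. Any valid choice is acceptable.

Let ε > 0. We need δ > 0 so that 0 < |x + 6| < δ implies |(3x - 4) + 22| < ε.
Since (3x - 4) + 22 = 3(x + 6), we have |(3x - 4) + 22| = 3|x + 6|.
So 3|x + 6| < ε exactly when |x + 6| < ε/3.
Take δ = ε/3. If 0 < |x + 6| < δ then |(3x - 4) + 22| = 3|x + 6| < 3·(ε/3) = ε.

δ = ε/3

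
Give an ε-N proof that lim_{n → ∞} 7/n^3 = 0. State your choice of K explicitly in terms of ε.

Suppose ε > 0. For n ≥ 1, |7/n^3 − 0| = 7/n^3.
7/n^3 < ε ⇔ n^3 > 7/ε ⇔ n > (7/ε)^{1/3}.
Take K = (7/ε)^{1/3}. Then n > K implies 7/n^3 < ε.

K = (7/ε)^{1/3}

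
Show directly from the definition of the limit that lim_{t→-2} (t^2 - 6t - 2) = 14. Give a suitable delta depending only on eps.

Fix eps > 0. We want delta > 0 such that 0 < |t + 2| < delta implies |(t^2 - 6t - 2) − 14| < eps.
(t^2 - 6t - 2) − 14 = t^2 - 6t - 16 = (t + 2)(t - 8).
So |(t^2 - 6t - 2) − 14| = |t + 2|·|t - 8|.
Require delta ≤ 1. Then |t + 2| < 1 gives |t| < 3, and by the triangle inequality |t - 8| ≤ 3 + 8 = 11.
Hence |(t^2 - 6t - 2) − 14| ≤ 11|t + 2| < eps provided |t + 2| < eps/11.
Take delta = min(1, eps/11). Then 0 < |t + 2| < delta gives both |t + 2| < 1 and |t + 2| < eps/11, so |(t^2 - 6t - 2) − 14| < eps.

delta = min(1, eps/11)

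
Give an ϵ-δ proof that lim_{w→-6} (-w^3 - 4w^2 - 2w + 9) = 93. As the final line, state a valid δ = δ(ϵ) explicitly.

δ = min(1, ϵ/77)

Fix ϵ > 0. We want δ > 0 such that 0 < |w + 6| < δ implies |(-w^3 - 4w^2 - 2w + 9) − 93| < ϵ.
(-w^3 - 4w^2 - 2w + 9) − 93 = -w^3 - 4w^2 - 2w - 84 = (w + 6)(-w^2 + 2w - 14).
So |(-w^3 - 4w^2 - 2w + 9) − 93| = |w + 6|·|-w^2 + 2w - 14|.
Assume first that |w + 6| < 1, so |w| < 7. Then |-w^2 + 2w - 14| ≤ 7^2 + 2·7 + 14 = 77.
Hence |(-w^3 - 4w^2 - 2w + 9) − 93| ≤ 77|w + 6| < ϵ provided |w + 6| < ϵ/77.
Choosing δ = min(1, ϵ/77) ensures both conditions, hence |(-w^3 - 4w^2 - 2w + 9) − 93| < ϵ.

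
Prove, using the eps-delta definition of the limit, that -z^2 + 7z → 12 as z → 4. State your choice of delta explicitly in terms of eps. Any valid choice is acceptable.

Let eps > 0. We want delta > 0 such that 0 < |z − 4| < delta implies |(-z^2 + 7z) − 12| < eps.
(-z^2 + 7z) − 12 = -z^2 + 7z - 12 = (z − 4)(-z + 3).
So |(-z^2 + 7z) − 12| = |z − 4|·|-z + 3|.
Require delta ≤ 1. Then |z − 4| < 1 gives |z| < 5, and by the triangle inequality |-z + 3| ≤ 5 + 3 = 8.
Hence |(-z^2 + 7z) − 12| ≤ 8|z − 4| < eps provided |z − 4| < eps/8.
Take delta = min(1, eps/8). Then 0 < |z − 4| < delta gives both |z − 4| < 1 and |z − 4| < eps/8, so |(-z^2 + 7z) − 12| < eps.

delta = min(1, eps/8)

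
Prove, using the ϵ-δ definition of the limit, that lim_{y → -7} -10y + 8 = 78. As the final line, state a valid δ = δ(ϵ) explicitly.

δ = ϵ/10

Let ϵ > 0. We need δ > 0 so that 0 < |y + 7| < δ implies |(-10y + 8) − 78| < ϵ.
|(-10y + 8) − 78| = |-10y - 70| = 10|y + 7|.
Thus it suffices that |y + 7| < ϵ/10.
Choosing δ = ϵ/10 gives |(-10y + 8) − 78| = 10|y + 7| < ϵ whenever |y + 7| < δ.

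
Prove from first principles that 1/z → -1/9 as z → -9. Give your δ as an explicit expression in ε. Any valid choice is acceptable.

Let ε > 0. We seek δ > 0 such that 0 < |z + 9| < δ implies |1/z + 1/9| < ε.
|1/z + 1/9| = |-9 − z|/(9·|z|) = |z + 9|/(9|z|).
Require δ ≤ 9/2 so that |z| > 9 − 9/2 = 9/2, hence 9|z| > 81/2.
Then |1/z + 1/9| < |z + 9|/(81/2), which is < ε when |z + 9| < (81/2)ε.
Take δ = min(9/2, (81/2)ε). Then 0 < |z + 9| < δ gives both |z + 9| < 9/2 and |z + 9| < (81/2)ε, so |1/z + 1/9| < ε.

δ = min(9/2, (81/2)ε)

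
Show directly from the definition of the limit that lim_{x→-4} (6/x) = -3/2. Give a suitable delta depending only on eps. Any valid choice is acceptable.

delta = min(2, (4/3)eps)

Fix eps > 0. We seek delta > 0 such that 0 < |x + 4| < delta implies |6/x + 3/2| < eps.
|6/x + 3/2| = 6·|-4 − x|/(4·|x|) = 6|x + 4|/(4|x|).
Restrict delta ≤ 2. Then |x + 4| < 2 gives |x| > 2, so 4|x| > 8.
Then |6/x + 3/2| < 6|x + 4|/8, which is < eps when |x + 4| < (4/3)eps.
Take delta = min(2, (4/3)eps). Then 0 < |x + 4| < delta gives both |x + 4| < 2 and |x + 4| < (4/3)eps, so |6/x + 3/2| < eps.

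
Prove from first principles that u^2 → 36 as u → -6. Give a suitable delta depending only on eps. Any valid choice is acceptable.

delta = min(1, eps/13)

Suppose eps > 0. We seek delta > 0 with 0 < |u + 6| < delta ⇒ |u^2 − 36| < eps.
Factor: u^2 − 36 = (u + 6)(u - 6), so |u^2 − 36| = |u + 6|·|u - 6|.
Impose delta ≤ 1 so that |u| < 7; then |u - 6| ≤ 13.
Hence |u^2 − 36| ≤ 13|u + 6|, which is < eps once |u + 6| < eps/13.
Take delta = min(1, eps/13). If 0 < |u + 6| < delta then both bounds hold and |u^2 − 36| ≤ 13|u + 6| < 13·(eps/13) = eps.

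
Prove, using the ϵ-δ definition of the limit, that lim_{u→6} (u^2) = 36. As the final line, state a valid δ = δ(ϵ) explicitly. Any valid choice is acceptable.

δ = min(1, ϵ/13)

Let ϵ > 0. We seek δ > 0 with 0 < |u − 6| < δ ⇒ |u^2 − 36| < ϵ.
Factor: u^2 − 36 = (u − 6)(u + 6), so |u^2 − 36| = |u − 6|·|u + 6|.
Impose δ ≤ 1 so that |u| < 7; then |u + 6| ≤ 13.
Hence |u^2 − 36| ≤ 13|u − 6|, which is < ϵ once |u − 6| < ϵ/13.
Take δ = min(1, ϵ/13). If 0 < |u − 6| < δ then both bounds hold and |u^2 − 36| ≤ 13|u − 6| < 13·(ϵ/13) = ϵ.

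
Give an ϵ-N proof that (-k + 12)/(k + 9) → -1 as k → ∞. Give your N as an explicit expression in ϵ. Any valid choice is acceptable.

N = 21/ϵ

Fix ϵ > 0. For k ≥ 1, |(-k + 12)/(k + 9) + 1| = |21|/((k + 9)) = 21/((k + 9)).
Since k + 9 ≥ k for k ≥ 1, this is ≤ 21/(k) = 21/k.
So |(-k + 12)/(k + 9) + 1| < ϵ whenever k > 21/ϵ.
Take N = 21/ϵ. If k > N then |(-k + 12)/(k + 9) + 1| ≤ 21/k < ϵ.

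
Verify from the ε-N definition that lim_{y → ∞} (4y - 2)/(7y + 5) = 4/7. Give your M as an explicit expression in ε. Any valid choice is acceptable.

M = (34/49)/ε

Let ε > 0 be given. We seek M > 0 such that y > M implies |(4y - 2)/(7y + 5) − (4/7)| < ε.
(4y - 2)/(7y + 5) − (4/7) = (7(4y - 2) − 4(7y + 5)) / (7(7y + 5)) = -34/(7(7y + 5)).
For y > 0 we have 7y + 5 > 7y, so |(4y - 2)/(7y + 5) − (4/7)| = 34/(7(7y + 5)) < 34/(7·7y) = (34/49)/y.
Thus |(4y - 2)/(7y + 5) − (4/7)| < ε whenever y > (34/49)/ε.
Take M = (34/49)/ε. If y > M then |(4y - 2)/(7y + 5) − (4/7)| < (34/49)/y < ε.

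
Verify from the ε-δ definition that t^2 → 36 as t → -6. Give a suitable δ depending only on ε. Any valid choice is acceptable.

δ = min(2, ε/14)

Fix ε > 0. We seek δ > 0 with 0 < |t + 6| < δ ⇒ |t^2 − 36| < ε.
Factor: t^2 − 36 = (t + 6)(t - 6), so |t^2 − 36| = |t + 6|·|t - 6|.
Restrict δ ≤ 2. Then |t + 6| < 2 gives |t| < 8, so by the triangle inequality |t - 6| ≤ 8 + 6 = 14.
Hence |t^2 − 36| ≤ 14|t + 6|, which is < ε once |t + 6| < ε/14.
Take δ = min(2, ε/14). If 0 < |t + 6| < δ then both bounds hold and |t^2 − 36| ≤ 14|t + 6| < 14·(ε/14) = ε.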